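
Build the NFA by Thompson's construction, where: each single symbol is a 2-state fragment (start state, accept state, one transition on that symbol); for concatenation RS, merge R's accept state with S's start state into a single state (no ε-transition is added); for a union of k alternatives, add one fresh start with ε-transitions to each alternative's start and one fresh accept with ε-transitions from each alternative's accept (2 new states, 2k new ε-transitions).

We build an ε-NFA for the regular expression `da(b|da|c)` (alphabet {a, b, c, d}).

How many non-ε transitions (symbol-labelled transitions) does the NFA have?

6

By structural recursion:
Each of the 6 symbol leaves contributes exactly 1 symbol transition.
  da — 2 symbol transitions
  b|da|c — 4 symbol transitions
  da(b|da|c) — 6 symbol transitions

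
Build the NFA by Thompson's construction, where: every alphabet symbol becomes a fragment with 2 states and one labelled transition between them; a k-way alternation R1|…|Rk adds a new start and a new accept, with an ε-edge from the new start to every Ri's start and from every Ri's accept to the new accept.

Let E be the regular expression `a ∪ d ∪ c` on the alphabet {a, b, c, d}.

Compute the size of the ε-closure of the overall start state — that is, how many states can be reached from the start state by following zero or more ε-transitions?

4

Work bottom-up. For each fragment F, track |ε-closure(F.start)| and whether F's accept lies in that closure (i.e. whether F accepts ε). A single-symbol fragment has closure size 1 and does not accept ε.
  a ∪ d ∪ c → new start ε-reaches every alternative's start; none of them accept ε, so the new accept is not reached: |closure| = 1 + 1 + 1 + 1 = 4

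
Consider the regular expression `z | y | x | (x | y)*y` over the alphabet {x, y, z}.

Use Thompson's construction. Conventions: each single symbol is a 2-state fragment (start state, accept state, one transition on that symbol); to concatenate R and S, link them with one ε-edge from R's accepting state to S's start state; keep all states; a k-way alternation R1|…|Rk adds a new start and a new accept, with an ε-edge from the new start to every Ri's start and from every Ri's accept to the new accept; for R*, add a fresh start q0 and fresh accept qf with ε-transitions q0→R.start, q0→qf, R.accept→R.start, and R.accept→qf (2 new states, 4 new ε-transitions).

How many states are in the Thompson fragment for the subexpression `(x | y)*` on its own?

Fragment for `(x | y)*`:
Each of the 2 symbol leaves contributes a 2-state fragment.
  x | y → 6 states
  (x | y)* → 8 states

8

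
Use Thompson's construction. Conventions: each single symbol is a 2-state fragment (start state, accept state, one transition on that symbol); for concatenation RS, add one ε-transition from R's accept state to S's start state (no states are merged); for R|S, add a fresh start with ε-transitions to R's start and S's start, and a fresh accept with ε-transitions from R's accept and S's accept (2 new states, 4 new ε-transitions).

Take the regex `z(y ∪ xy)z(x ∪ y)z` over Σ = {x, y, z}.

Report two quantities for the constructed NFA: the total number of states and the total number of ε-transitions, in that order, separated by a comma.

20, 13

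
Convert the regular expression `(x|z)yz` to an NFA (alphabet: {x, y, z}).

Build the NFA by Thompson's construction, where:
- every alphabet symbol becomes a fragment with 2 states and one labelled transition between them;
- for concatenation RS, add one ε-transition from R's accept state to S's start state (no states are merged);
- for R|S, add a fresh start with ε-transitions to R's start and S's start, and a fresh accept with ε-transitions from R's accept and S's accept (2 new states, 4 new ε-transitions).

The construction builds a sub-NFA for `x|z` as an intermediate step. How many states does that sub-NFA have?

Fragment for `x|z`:
Each of the 2 symbol leaves contributes a 2-state fragment.
  x|z : 6 states

6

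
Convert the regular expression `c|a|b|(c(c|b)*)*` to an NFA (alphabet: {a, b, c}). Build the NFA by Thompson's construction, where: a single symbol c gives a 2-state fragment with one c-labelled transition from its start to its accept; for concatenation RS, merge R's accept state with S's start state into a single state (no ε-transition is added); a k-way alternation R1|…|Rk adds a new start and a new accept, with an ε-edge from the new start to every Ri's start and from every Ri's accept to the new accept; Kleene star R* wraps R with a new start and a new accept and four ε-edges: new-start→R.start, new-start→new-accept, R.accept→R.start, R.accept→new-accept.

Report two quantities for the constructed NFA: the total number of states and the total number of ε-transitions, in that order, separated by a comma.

19, 20

By structural recursion:
Each of the 6 symbol leaves contributes 2 states and 0 ε-transitions.
  c|b — 6 states, 4 ε-transitions
  (c|b)* — 8 states, 8 ε-transitions
  c(c|b)* — 9 states, 8 ε-transitions
  (c(c|b)*)* — 11 states, 12 ε-transitions
  c|a|b|(c(c|b)*)* — 19 states, 20 ε-transitions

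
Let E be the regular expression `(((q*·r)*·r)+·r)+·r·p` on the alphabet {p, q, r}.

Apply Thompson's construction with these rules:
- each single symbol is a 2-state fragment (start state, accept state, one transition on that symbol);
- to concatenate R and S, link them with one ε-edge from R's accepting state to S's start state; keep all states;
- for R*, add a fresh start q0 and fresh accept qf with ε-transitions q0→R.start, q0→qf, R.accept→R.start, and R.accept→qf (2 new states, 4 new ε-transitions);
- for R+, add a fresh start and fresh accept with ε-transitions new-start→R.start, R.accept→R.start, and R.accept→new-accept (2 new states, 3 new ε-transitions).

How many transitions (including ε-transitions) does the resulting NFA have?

Recursing over subexpressions:
Each of the 6 symbol leaves contributes 1 transition (1 symbol, 0 ε).
  q* = 5 transitions (1 symbol, 4 ε)
  q*·r = 7 transitions (2 symbol, 5 ε)
  (q*·r)* = 11 transitions (2 symbol, 9 ε)
  (q*·r)*·r = 13 transitions (3 symbol, 10 ε)
  ((q*·r)*·r)+ = 16 transitions (3 symbol, 13 ε)
  ((q*·r)*·r)+·r = 18 transitions (4 symbol, 14 ε)
  (((q*·r)*·r)+·r)+ = 21 transitions (4 symbol, 17 ε)
  (((q*·r)*·r)+·r)+·r·p = 25 transitions (6 symbol, 19 ε)

25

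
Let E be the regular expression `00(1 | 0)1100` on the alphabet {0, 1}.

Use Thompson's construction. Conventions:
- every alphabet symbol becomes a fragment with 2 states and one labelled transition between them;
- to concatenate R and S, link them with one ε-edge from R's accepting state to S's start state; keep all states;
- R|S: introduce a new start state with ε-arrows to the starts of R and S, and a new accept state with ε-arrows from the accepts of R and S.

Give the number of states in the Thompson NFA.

18

Bottom-up over the parse tree:
Each of the 8 symbol leaves contributes a 2-state fragment.
  1 | 0 : 6 states
  00(1 | 0)1100 : 18 states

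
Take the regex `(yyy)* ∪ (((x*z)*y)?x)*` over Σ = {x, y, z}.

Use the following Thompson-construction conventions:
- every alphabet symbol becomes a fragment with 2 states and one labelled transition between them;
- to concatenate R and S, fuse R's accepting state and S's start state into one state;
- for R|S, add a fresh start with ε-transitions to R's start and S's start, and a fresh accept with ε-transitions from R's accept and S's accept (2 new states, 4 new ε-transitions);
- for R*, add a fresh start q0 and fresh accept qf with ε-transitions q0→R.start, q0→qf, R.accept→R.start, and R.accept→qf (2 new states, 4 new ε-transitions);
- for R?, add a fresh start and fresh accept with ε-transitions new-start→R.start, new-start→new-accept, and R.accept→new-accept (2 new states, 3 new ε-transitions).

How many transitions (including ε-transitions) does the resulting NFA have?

30

Bottom-up over the parse tree:
Each of the 7 symbol leaves contributes 1 transition (1 symbol, 0 ε).
  yyy : 3 transitions (3 symbol, 0 ε)
  (yyy)* : 7 transitions (3 symbol, 4 ε)
  x* : 5 transitions (1 symbol, 4 ε)
  x*z : 6 transitions (2 symbol, 4 ε)
  (x*z)* : 10 transitions (2 symbol, 8 ε)
  (x*z)*y : 11 transitions (3 symbol, 8 ε)
  ((x*z)*y)? : 14 transitions (3 symbol, 11 ε)
  ((x*z)*y)?x : 15 transitions (4 symbol, 11 ε)
  (((x*z)*y)?x)* : 19 transitions (4 symbol, 15 ε)
  (yyy)* ∪ (((x*z)*y)?x)* : 30 transitions (7 symbol, 23 ε)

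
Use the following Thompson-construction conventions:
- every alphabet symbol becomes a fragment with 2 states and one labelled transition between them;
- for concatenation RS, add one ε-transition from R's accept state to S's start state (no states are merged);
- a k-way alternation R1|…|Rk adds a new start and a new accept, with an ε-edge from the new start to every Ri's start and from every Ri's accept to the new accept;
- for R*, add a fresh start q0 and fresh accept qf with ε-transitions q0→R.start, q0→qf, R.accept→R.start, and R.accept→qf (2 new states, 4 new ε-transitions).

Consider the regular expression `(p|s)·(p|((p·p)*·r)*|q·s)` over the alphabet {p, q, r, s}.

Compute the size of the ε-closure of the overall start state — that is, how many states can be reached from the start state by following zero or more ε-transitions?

3

Compute the ε-closure size of each fragment's start state recursively; a symbol fragment's start has no outgoing ε-edge, so its closure is just itself (size 1).
  p|s → new start ε-reaches every alternative's start; none of them accept ε, so the new accept is not reached: |ε-closure| = 1 + 1 + 1 = 3
  p·p → |ε-closure| equals the left operand's closure size = 1 (its accept is not ε-reachable, so the closure stops there)
  (p·p)* → |ε-closure| = 1 (new start) + 1 (body) + 1 (new accept) = 3
  (p·p)*·r → |ε-closure| = 3 + 1 = 4 (closure spills across the concat boundary because the left factor accepts ε)
  ((p·p)*·r)* → |ε-closure| = 1 (new start) + 4 (body) + 1 (new accept) = 6
  q·s → |ε-closure| equals the left operand's closure size = 1 (its accept is not ε-reachable, so the closure stops there)
  p|((p·p)*·r)*|q·s → |ε-closure| = 1 (new start) + (1 + 6 + 1) + 1 (new accept, since some branch ε-reaches its own accept) = 10
  (p|s)·(p|((p·p)*·r)*|q·s) → same as the first factor's closure: |ε-closure| = 3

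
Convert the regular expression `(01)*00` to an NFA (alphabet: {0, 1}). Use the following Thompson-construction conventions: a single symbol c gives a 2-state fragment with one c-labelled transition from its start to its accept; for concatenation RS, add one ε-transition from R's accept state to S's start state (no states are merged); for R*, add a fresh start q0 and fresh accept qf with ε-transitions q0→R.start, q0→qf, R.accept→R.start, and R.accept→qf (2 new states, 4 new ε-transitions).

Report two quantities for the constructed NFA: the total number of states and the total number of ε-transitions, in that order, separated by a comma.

Recursing over subexpressions:
Each of the 4 symbol leaves contributes 2 states and 0 ε-transitions.
  01 = 4 states, 1 ε-transition
  (01)* = 6 states, 5 ε-transitions
  (01)*00 = 10 states, 7 ε-transitions

10, 7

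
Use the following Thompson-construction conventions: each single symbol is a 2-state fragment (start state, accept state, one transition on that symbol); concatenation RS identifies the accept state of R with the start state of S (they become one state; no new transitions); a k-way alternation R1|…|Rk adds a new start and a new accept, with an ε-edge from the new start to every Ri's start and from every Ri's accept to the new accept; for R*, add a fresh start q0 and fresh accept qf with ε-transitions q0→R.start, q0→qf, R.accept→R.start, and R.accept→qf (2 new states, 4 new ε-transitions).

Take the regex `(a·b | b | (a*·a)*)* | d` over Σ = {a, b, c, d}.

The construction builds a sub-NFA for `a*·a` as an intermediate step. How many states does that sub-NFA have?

Fragment for `a*·a`:
Each of the 2 symbol leaves contributes a 2-state fragment.
  a* — 4 states
  a*·a — 5 states

5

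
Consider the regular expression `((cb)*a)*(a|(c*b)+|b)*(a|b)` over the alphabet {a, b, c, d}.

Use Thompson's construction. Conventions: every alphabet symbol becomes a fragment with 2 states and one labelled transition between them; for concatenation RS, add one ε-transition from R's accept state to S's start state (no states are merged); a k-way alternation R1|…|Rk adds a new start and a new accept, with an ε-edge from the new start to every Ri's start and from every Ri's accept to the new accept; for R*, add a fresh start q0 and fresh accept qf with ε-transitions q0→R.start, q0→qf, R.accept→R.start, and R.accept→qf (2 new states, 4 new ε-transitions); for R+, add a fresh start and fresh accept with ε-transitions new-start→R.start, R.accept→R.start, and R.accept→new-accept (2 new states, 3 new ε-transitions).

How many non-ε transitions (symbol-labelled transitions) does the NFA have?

By structural recursion:
Each of the 9 symbol leaves contributes exactly 1 symbol transition.
  cb : 2 symbol transitions
  (cb)* : 2 symbol transitions
  (cb)*a : 3 symbol transitions
  ((cb)*a)* : 3 symbol transitions
  c* : 1 symbol transition
  c*b : 2 symbol transitions
  (c*b)+ : 2 symbol transitions
  a|(c*b)+|b : 4 symbol transitions
  (a|(c*b)+|b)* : 4 symbol transitions
  a|b : 2 symbol transitions
  ((cb)*a)*(a|(c*b)+|b)*(a|b) : 9 symbol transitions

9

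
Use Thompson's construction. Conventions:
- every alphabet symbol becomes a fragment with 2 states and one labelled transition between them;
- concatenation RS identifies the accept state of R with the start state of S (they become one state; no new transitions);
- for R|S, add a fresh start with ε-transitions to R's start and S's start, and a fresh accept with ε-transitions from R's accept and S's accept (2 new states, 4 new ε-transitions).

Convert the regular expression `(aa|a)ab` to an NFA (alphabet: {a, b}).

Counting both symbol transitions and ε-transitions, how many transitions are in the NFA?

9

By structural recursion:
Each of the 5 symbol leaves contributes 1 transition (1 symbol, 0 ε).
  aa → 2 transitions (2 symbol, 0 ε)
  aa|a → 7 transitions (3 symbol, 4 ε)
  (aa|a)ab → 9 transitions (5 symbol, 4 ε)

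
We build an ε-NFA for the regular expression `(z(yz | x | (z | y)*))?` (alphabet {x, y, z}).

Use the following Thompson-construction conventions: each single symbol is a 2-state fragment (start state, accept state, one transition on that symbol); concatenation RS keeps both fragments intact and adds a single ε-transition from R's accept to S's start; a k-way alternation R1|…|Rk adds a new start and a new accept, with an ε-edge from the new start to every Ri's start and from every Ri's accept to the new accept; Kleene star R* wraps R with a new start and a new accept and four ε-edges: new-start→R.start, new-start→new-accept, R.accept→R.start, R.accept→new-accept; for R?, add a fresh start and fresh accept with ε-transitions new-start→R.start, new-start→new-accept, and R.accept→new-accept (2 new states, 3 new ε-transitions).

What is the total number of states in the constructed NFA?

Bottom-up over the parse tree:
Each of the 6 symbol leaves contributes a 2-state fragment.
  yz = 4 states
  z | y = 6 states
  (z | y)* = 8 states
  yz | x | (z | y)* = 16 states
  z(yz | x | (z | y)*) = 18 states
  (z(yz | x | (z | y)*))? = 20 states

20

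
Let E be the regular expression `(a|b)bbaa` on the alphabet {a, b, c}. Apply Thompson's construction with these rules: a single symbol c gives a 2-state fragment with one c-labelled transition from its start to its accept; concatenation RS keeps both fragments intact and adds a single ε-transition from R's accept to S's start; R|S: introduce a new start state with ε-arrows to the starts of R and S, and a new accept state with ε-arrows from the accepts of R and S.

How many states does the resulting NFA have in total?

14

Building bottom-up:
Each of the 6 symbol leaves contributes a 2-state fragment.
  a|b : 6 states
  (a|b)bbaa : 14 states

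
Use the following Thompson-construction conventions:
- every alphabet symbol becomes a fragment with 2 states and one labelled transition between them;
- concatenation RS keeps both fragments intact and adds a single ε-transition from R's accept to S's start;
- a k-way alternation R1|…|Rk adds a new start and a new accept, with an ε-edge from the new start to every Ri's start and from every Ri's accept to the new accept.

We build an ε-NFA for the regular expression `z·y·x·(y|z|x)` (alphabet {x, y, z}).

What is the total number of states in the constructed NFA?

14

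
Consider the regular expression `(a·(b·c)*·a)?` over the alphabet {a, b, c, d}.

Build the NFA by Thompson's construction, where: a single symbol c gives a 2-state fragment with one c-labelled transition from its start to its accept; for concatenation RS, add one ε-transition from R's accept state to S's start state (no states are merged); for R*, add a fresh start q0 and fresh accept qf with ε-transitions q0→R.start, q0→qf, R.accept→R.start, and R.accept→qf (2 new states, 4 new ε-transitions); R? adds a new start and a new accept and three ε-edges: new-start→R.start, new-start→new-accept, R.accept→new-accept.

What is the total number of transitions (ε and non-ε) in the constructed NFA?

14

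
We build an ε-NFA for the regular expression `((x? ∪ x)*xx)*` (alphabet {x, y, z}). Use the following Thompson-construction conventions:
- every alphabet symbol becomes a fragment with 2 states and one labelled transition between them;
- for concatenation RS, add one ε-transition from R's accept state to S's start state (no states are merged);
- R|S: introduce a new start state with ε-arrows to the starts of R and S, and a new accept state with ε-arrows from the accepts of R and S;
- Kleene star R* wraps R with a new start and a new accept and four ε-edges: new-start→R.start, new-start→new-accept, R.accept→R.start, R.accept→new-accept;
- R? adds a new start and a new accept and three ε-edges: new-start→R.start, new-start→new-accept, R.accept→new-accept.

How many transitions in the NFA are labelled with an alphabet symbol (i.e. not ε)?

Bottom-up over the parse tree:
Each of the 4 symbol leaves contributes exactly 1 symbol transition.
  x? = 1 symbol transition
  x? ∪ x = 2 symbol transitions
  (x? ∪ x)* = 2 symbol transitions
  (x? ∪ x)*xx = 4 symbol transitions
  ((x? ∪ x)*xx)* = 4 symbol transitions

4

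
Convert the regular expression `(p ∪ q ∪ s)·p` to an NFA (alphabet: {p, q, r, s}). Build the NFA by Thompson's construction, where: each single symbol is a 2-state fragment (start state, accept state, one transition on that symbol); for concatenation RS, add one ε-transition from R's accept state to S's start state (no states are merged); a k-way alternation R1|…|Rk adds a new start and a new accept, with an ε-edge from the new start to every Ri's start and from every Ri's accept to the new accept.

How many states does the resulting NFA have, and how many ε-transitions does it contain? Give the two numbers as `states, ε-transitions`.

Recursing over subexpressions:
Each of the 4 symbol leaves contributes 2 states and 0 ε-transitions.
  p ∪ q ∪ s = 8 states, 6 ε-transitions
  (p ∪ q ∪ s)·p = 10 states, 7 ε-transitions

10, 7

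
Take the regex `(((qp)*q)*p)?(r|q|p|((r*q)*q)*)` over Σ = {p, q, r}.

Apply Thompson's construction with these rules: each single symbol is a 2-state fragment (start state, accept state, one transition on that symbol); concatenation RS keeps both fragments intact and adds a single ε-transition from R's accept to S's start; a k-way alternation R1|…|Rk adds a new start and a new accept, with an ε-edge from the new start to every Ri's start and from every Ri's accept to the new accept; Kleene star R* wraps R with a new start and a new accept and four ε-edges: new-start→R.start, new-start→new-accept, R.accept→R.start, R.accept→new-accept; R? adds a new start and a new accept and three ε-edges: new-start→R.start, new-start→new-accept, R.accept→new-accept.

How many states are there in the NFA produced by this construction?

34

Recursing over subexpressions:
Each of the 10 symbol leaves contributes a 2-state fragment.
  qp — 4 states
  (qp)* — 6 states
  (qp)*q — 8 states
  ((qp)*q)* — 10 states
  ((qp)*q)*p — 12 states
  (((qp)*q)*p)? — 14 states
  r* — 4 states
  r*q — 6 states
  (r*q)* — 8 states
  (r*q)*q — 10 states
  ((r*q)*q)* — 12 states
  r|q|p|((r*q)*q)* — 20 states
  (((qp)*q)*p)?(r|q|p|((r*q)*q)*) — 34 states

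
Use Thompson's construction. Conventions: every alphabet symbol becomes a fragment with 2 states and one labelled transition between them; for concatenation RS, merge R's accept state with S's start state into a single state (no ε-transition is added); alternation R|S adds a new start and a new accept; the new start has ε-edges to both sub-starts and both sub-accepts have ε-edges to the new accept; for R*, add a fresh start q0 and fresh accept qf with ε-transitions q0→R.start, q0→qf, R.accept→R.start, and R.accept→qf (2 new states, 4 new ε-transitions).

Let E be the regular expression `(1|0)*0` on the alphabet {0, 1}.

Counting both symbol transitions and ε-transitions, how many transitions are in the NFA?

Bottom-up over the parse tree:
Each of the 3 symbol leaves contributes 1 transition (1 symbol, 0 ε).
  1|0 → 6 transitions (2 symbol, 4 ε)
  (1|0)* → 10 transitions (2 symbol, 8 ε)
  (1|0)*0 → 11 transitions (3 symbol, 8 ε)

11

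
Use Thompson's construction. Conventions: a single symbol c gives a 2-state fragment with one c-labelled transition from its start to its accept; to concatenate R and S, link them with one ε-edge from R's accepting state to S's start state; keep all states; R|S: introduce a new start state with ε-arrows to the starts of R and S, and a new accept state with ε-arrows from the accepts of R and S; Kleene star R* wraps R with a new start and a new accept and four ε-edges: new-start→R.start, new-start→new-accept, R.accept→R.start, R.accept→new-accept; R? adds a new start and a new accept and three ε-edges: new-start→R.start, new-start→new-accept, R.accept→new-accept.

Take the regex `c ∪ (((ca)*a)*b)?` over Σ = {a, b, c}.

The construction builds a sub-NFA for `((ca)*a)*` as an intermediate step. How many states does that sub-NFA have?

Fragment for `((ca)*a)*`:
Each of the 3 symbol leaves contributes a 2-state fragment.
  ca : 4 states
  (ca)* : 6 states
  (ca)*a : 8 states
  ((ca)*a)* : 10 states

10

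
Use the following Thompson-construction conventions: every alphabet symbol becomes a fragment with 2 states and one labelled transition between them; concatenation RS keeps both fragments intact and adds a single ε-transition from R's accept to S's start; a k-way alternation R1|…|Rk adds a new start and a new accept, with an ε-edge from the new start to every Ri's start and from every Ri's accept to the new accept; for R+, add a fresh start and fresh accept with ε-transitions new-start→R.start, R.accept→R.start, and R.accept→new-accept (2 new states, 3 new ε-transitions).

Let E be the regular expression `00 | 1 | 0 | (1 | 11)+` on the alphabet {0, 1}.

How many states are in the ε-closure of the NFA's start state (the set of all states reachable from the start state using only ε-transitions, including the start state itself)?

8

Let C(F) = |ε-closure(F.start)| within fragment F, and note whether F accepts ε. Symbol fragments have C = 1 and do not accept ε. Then:
  00 : same as the first factor's closure: C = 1
  11 : same as the first factor's closure: C = 1
  1 | 11 : C = 1 + 1 + 1 = 3 (the new accept is not ε-reachable since no branch accepts ε)
  (1 | 11)+ : new start ε-reaches only the body's start; the new accept needs a symbol first: C = 1 + 3 = 4
  00 | 1 | 0 | (1 | 11)+ : C = 1 + 1 + 1 + 1 + 4 = 8 (the new accept is not ε-reachable since no branch accepts ε)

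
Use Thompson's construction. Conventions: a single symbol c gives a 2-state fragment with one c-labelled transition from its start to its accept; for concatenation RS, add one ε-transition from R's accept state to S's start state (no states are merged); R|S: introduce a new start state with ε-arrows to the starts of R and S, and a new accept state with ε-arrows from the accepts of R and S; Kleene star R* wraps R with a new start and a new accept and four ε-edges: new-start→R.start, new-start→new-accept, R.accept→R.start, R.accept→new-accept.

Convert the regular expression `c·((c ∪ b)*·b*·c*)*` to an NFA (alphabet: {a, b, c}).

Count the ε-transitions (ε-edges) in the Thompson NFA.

Bottom-up over the parse tree:
Each of the 5 symbol leaves contributes 0 ε-transitions.
  c ∪ b = 4 ε-transitions
  (c ∪ b)* = 8 ε-transitions
  b* = 4 ε-transitions
  c* = 4 ε-transitions
  (c ∪ b)*·b*·c* = 18 ε-transitions
  ((c ∪ b)*·b*·c*)* = 22 ε-transitions
  c·((c ∪ b)*·b*·c*)* = 23 ε-transitions

23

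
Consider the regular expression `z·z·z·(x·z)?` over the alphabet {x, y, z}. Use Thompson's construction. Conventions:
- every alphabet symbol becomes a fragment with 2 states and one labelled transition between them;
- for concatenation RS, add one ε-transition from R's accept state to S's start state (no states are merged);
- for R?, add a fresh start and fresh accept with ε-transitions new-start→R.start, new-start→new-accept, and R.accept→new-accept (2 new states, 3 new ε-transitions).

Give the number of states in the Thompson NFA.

Recursing over subexpressions:
Each of the 5 symbol leaves contributes a 2-state fragment.
  x·z = 4 states
  (x·z)? = 6 states
  z·z·z·(x·z)? = 12 states

12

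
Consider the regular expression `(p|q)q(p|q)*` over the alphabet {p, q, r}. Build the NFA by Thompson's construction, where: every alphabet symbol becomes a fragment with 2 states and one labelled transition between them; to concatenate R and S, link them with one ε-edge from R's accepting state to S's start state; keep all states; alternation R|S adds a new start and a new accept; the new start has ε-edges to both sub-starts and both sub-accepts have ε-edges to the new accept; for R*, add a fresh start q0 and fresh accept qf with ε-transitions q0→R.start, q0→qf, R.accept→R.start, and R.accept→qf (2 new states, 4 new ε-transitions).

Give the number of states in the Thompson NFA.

16

Bottom-up over the parse tree:
Each of the 5 symbol leaves contributes a 2-state fragment.
  p|q — 6 states
  p|q — 6 states
  (p|q)* — 8 states
  (p|q)q(p|q)* — 16 states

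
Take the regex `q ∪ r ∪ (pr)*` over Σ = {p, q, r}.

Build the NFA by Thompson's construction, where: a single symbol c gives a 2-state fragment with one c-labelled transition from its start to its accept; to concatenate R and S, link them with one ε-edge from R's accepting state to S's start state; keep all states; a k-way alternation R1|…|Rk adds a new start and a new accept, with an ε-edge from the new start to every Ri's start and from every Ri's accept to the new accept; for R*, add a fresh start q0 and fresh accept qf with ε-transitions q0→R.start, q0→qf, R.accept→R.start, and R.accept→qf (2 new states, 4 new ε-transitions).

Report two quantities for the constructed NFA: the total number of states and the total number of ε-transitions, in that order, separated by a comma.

Per subexpression:
Each of the 4 symbol leaves contributes 2 states and 0 ε-transitions.
  pr — 4 states, 1 ε-transition
  (pr)* — 6 states, 5 ε-transitions
  q ∪ r ∪ (pr)* — 12 states, 11 ε-transitions

12, 11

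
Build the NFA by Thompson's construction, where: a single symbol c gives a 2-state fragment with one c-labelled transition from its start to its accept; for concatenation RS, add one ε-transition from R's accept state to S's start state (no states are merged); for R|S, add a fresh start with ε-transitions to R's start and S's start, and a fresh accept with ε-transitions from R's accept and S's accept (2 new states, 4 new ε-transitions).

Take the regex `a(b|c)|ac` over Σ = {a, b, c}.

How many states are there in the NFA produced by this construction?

By structural recursion:
Each of the 5 symbol leaves contributes a 2-state fragment.
  b|c → 6 states
  a(b|c) → 8 states
  ac → 4 states
  a(b|c)|ac → 14 states

14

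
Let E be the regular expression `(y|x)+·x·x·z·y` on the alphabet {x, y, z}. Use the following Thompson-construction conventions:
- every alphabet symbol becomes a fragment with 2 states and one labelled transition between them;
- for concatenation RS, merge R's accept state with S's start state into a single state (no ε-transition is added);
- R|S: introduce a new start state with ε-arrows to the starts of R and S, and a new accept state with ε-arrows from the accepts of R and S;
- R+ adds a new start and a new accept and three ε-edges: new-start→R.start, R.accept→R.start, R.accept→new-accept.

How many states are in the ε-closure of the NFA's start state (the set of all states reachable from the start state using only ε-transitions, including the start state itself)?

Compute the ε-closure size of each fragment's start state recursively; a symbol fragment's start has no outgoing ε-edge, so its closure is just itself (size 1).
  y|x — new start ε-reaches every alternative's start; none of them accept ε, so the new accept is not reached: C = 1 + 1 + 1 = 3
  (y|x)+ — C = 1 + 3 = 4 (the body doesn't accept ε, so the new accept is not reached)
  (y|x)+·x·x·z·y — C equals the left operand's closure size = 4 (its accept is not ε-reachable, so the closure stops there)

4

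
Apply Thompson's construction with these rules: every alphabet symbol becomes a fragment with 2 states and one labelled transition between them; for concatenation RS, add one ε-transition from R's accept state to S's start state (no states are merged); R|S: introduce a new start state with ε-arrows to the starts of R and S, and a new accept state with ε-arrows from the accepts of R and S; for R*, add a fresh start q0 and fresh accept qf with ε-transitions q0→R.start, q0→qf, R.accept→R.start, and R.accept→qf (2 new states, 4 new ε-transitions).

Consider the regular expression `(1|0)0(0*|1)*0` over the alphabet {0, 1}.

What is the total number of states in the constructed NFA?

By structural recursion:
Each of the 6 symbol leaves contributes a 2-state fragment.
  1|0 = 6 states
  0* = 4 states
  0*|1 = 8 states
  (0*|1)* = 10 states
  (1|0)0(0*|1)*0 = 20 states

20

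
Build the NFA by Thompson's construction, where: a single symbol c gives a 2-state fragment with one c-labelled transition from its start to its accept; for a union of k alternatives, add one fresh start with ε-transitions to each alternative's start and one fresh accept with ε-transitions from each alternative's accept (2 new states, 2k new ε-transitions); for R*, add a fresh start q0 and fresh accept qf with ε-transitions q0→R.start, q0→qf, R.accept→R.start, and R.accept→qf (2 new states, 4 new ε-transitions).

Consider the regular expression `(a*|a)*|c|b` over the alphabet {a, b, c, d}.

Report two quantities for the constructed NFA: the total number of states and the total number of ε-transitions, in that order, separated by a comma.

By structural recursion:
Each of the 4 symbol leaves contributes 2 states and 0 ε-transitions.
  a* → 4 states, 4 ε-transitions
  a*|a → 8 states, 8 ε-transitions
  (a*|a)* → 10 states, 12 ε-transitions
  (a*|a)*|c|b → 16 states, 18 ε-transitions

16, 18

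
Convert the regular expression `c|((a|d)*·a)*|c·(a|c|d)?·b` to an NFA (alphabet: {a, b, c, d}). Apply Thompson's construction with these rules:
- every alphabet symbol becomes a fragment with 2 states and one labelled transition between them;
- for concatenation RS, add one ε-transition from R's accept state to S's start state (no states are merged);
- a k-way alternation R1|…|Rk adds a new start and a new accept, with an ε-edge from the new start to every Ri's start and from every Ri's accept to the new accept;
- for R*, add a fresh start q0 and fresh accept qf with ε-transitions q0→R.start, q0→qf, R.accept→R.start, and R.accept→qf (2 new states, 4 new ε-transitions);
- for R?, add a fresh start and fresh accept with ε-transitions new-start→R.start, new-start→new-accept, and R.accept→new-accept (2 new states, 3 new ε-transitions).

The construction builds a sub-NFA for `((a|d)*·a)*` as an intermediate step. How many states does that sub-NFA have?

Fragment for `((a|d)*·a)*`:
Each of the 3 symbol leaves contributes a 2-state fragment.
  a|d — 6 states
  (a|d)* — 8 states
  (a|d)*·a — 10 states
  ((a|d)*·a)* — 12 states

12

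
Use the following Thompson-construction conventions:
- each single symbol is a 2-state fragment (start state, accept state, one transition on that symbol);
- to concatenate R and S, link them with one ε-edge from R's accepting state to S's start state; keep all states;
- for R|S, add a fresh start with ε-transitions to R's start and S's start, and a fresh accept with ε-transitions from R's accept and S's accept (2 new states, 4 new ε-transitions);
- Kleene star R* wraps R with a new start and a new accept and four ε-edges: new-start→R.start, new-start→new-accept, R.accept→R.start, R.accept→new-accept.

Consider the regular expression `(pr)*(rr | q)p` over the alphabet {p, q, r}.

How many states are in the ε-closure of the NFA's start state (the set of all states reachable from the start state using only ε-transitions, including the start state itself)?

6

Work bottom-up. For each fragment F, track |ε-closure(F.start)| and whether F's accept lies in that closure (i.e. whether F accepts ε). A single-symbol fragment has closure size 1 and does not accept ε.
  pr : |closure| equals the left operand's closure size = 1 (its accept is not ε-reachable, so the closure stops there)
  (pr)* : the star's fresh start ε-reaches both the body's start and the fresh accept: |closure| = 2 + 1 = 3
  rr : |closure| equals the left operand's closure size = 1 (its accept is not ε-reachable, so the closure stops there)
  rr | q : |closure| = 1 + 1 + 1 = 3 (the new accept is not ε-reachable since no branch accepts ε)
  (pr)*(rr | q)p : |closure| = 3 + 3 = 6 (closure spills across the concat boundary because the left factor accepts ε)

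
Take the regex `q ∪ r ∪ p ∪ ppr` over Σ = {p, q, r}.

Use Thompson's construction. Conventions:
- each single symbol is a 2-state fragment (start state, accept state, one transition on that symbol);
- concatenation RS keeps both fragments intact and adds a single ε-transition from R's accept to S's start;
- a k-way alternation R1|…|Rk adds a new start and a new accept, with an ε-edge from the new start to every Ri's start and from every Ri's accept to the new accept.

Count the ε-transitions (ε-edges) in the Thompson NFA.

10

Recursing over subexpressions:
Each of the 6 symbol leaves contributes 0 ε-transitions.
  ppr = 2 ε-transitions
  q ∪ r ∪ p ∪ ppr = 10 ε-transitions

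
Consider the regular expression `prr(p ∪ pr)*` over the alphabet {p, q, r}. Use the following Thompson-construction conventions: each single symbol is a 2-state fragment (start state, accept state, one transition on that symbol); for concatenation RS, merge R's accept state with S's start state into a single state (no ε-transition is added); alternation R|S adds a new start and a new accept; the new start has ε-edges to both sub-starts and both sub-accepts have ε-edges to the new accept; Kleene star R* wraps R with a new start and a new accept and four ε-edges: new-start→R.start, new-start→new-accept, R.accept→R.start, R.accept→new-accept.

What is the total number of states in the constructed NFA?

12

Per subexpression:
Each of the 6 symbol leaves contributes a 2-state fragment.
  pr : 3 states
  p ∪ pr : 7 states
  (p ∪ pr)* : 9 states
  prr(p ∪ pr)* : 12 states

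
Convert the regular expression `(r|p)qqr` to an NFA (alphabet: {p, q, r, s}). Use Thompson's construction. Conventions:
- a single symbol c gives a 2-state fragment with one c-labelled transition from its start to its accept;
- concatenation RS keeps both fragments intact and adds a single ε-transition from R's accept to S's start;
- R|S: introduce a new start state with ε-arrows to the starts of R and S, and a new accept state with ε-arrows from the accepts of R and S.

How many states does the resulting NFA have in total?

By structural recursion:
Each of the 5 symbol leaves contributes a 2-state fragment.
  r|p — 6 states
  (r|p)qqr — 12 states

12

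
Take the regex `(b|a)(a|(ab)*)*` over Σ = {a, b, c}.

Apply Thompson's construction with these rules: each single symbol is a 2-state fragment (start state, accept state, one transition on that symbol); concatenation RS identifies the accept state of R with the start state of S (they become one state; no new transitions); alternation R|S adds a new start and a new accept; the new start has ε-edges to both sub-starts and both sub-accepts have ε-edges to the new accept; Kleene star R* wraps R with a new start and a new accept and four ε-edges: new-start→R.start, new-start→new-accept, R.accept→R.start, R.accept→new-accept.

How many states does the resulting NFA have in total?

16

Building bottom-up:
Each of the 5 symbol leaves contributes a 2-state fragment.
  b|a → 6 states
  ab → 3 states
  (ab)* → 5 states
  a|(ab)* → 9 states
  (a|(ab)*)* → 11 states
  (b|a)(a|(ab)*)* → 16 states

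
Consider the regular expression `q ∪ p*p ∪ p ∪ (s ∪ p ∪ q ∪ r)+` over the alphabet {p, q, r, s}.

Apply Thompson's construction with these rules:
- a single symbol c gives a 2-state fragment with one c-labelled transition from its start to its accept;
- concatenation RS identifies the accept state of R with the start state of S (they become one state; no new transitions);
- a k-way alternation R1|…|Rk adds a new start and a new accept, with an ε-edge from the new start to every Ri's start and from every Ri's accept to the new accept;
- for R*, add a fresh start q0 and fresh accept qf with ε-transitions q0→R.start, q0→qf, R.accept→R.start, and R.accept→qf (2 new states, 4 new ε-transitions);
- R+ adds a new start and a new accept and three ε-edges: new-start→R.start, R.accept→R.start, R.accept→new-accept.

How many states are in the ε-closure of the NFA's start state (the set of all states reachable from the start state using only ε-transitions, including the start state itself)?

12

Compute the ε-closure size of each fragment's start state recursively; a symbol fragment's start has no outgoing ε-edge, so its closure is just itself (size 1).
  p* : the star's fresh start ε-reaches both the body's start and the fresh accept: |closure| = 2 + 1 = 3
  p*p : |closure| = 3 + (1−1) = 3 (closure spills across the concat boundary because the left factor accepts ε)
  s ∪ p ∪ q ∪ r : |closure| = 1 + 1 + 1 + 1 + 1 = 5 (the new accept is not ε-reachable since no branch accepts ε)
  (s ∪ p ∪ q ∪ r)+ : new start ε-reaches only the body's start; the new accept needs a symbol first: |closure| = 1 + 5 = 6
  q ∪ p*p ∪ p ∪ (s ∪ p ∪ q ∪ r)+ : |closure| = 1 + 1 + 3 + 1 + 6 = 12 (the new accept is not ε-reachable since no branch accepts ε)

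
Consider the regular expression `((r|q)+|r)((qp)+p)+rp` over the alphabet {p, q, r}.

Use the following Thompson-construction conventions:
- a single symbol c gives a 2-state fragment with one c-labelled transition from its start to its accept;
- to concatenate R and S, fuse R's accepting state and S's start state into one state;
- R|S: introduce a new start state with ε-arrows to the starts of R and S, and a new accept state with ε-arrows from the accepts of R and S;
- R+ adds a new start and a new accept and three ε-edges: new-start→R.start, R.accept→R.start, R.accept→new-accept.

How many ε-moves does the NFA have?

17

Bottom-up over the parse tree:
Each of the 8 symbol leaves contributes 0 ε-transitions.
  r|q = 4 ε-transitions
  (r|q)+ = 7 ε-transitions
  (r|q)+|r = 11 ε-transitions
  qp = 0 ε-transitions
  (qp)+ = 3 ε-transitions
  (qp)+p = 3 ε-transitions
  ((qp)+p)+ = 6 ε-transitions
  ((r|q)+|r)((qp)+p)+rp = 17 ε-transitions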